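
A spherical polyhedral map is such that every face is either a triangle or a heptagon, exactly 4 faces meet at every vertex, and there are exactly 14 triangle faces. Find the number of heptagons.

Let x be the number of heptagons; then F = 14 + x.
Edge–face incidences: 2E = 3·14 + 7·x = 42 + 7x.
Every vertex has degree 4, so 4V = 2E.
Euler: V − E + F = 2 ⇒ (2E)/4 − E + (14 + x) = 2.
Multiply by 8: 2·(2E) − 4·(2E) + 8·(14 + x) = 16, i.e. 112 + 8x − 2·(42 + 7x) = 16.
Collecting terms: −6x + 28 = 16, so −6x = −12, so x = 2.
Then 2E = 42 + 7·2 = 56, so E = 28, V = 2E/4 = 14, F = 14 + 2 = 16.

2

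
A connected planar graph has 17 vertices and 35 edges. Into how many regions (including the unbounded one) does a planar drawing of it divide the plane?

Euler's formula for a connected plane graph: V − E + F = 2, so F = 2 − 17 + 35 = 20.

20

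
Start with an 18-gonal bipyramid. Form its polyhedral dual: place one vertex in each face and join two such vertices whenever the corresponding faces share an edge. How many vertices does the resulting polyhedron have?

36

The base solid has V = 20, E = 54, F = 36.
The dual swaps V and F and preserves E: V′ = F = 36, E′ = E = 54, F′ = V = 20.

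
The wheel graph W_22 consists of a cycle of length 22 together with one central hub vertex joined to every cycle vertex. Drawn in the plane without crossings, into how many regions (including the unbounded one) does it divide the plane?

W_22 has V = 22 + 1 = 23 vertices and E = 2·22 = 44 edges.
By Euler's formula F = 2 − V + E = 2 − 23 + 44 = 23.

23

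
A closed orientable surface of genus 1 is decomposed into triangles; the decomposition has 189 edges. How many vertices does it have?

63

χ = 2 − 2·1 = 0, and every face is a triangle so 3F = 2E.
F = 2E/3 = 126. Then V = 0 + E − F = 0 + 189 − 126 = 63.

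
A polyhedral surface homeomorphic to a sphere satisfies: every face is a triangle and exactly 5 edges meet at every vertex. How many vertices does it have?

Each face has 3 edges and each edge borders two faces, so 2E = 3F.
Each vertex has degree 5, so 5V = 2E and hence V = 3F/5.
Euler: V − E + F = 2 ⇒ (3F/5) − (3F/2) + F = 2.
Multiply by 10: (6 − 15 + 10)F = 20, i.e. 1F = 20.
So F = 20, E = 3·20/2 = 30, V = 3·20/5 = 12.

12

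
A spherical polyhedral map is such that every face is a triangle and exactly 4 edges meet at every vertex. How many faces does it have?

Each face has 3 edges and each edge borders two faces, so 2E = 3F.
Each vertex has degree 4, so 4V = 2E and hence V = 3F/4.
Euler: V − E + F = 2 ⇒ (3F/4) − (3F/2) + F = 2.
Multiply by 8: (6 − 12 + 8)F = 16, i.e. 2F = 16.
So F = 8, E = 3·8/2 = 12, V = 3·8/4 = 6.

8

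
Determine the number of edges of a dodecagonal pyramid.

24

A pyramid on an n-gon base has one n-gon and n triangles: V = 12 + 1 = 13, E = 2·12 = 24, F = 12 + 1 = 13.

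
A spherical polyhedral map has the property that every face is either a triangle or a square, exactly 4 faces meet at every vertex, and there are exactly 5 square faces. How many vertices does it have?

Let x be the number of triangles; then F = 5 + x.
Edge–face incidences: 2E = 4·5 + 3·x = 20 + 3x.
Every vertex has degree 4, so 4V = 2E.
Euler: V − E + F = 2 ⇒ (2E)/4 − E + (5 + x) = 2.
Multiply by 8: 2·(2E) − 4·(2E) + 8·(5 + x) = 16, i.e. 40 + 8x − 2·(20 + 3x) = 16.
Collecting terms: 2x = 16, so x = 8.
Then 2E = 20 + 3·8 = 44, so E = 22, V = 2E/4 = 11, F = 5 + 8 = 13.

11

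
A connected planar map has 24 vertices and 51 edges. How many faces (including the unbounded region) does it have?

Euler's formula for a connected plane graph: V − E + F = 2, so F = 2 − 24 + 51 = 29.

29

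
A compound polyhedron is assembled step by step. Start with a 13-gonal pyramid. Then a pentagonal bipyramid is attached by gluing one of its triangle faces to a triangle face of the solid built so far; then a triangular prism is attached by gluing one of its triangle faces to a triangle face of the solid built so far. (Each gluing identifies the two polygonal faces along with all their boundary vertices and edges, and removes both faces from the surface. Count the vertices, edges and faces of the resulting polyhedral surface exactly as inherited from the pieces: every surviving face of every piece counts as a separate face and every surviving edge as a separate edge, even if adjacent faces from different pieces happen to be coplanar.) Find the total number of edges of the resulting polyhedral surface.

A 13-gonal pyramid: V=14, E=26, F=14.
Attach a pentagonal bipyramid (V=7, E=15, F=10) along a 3-gon: merge 3 vertices and 3 edges, delete both glued faces → V=18, E=38, F=22.
Attach a triangular prism (V=6, E=9, F=5) along a 3-gon: merge 3 vertices and 3 edges, delete both glued faces → V=21, E=44, F=25.
Check: V − E + F = 21 − 44 + 25 = 2.

44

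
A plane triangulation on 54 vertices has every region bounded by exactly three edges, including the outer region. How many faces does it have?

104

In a plane triangulation 3F = 2E and V − E + F = 2, so F = 2V − 4 = 2·54 − 4 = 104.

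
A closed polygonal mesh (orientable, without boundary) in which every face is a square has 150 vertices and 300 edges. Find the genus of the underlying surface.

Every face is a square and each edge borders two faces, so 4F = 2·300, giving F = 150.
χ = V − E + F = 150 − 300 + 150 = 0.
For a closed orientable surface χ = 2 − 2g, so g = (2 − (0))/2 = 1.

1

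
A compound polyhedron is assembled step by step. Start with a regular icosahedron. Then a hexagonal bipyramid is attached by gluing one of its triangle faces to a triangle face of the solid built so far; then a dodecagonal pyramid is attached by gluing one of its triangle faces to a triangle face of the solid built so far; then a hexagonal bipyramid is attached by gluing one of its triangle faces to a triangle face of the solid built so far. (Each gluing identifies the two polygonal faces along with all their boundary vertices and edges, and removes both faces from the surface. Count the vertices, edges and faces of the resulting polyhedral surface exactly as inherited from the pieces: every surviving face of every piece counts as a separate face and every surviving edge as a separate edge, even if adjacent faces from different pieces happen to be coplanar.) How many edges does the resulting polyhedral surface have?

A regular icosahedron: V=12, E=30, F=20.
Attach a hexagonal bipyramid (V=8, E=18, F=12) along a 3-gon: merge 3 vertices and 3 edges, delete both glued faces → V=17, E=45, F=30.
Attach a dodecagonal pyramid (V=13, E=24, F=13) along a 3-gon: merge 3 vertices and 3 edges, delete both glued faces → V=27, E=66, F=41.
Attach a hexagonal bipyramid (V=8, E=18, F=12) along a 3-gon: merge 3 vertices and 3 edges, delete both glued faces → V=32, E=81, F=51.
Check: V − E + F = 32 − 81 + 51 = 2.

81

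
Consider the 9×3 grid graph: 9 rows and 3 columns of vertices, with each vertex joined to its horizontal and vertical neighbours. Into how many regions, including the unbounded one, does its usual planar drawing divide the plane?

The grid has V = 9·3 = 27 vertices and E = 9·2 + 3·8 = 42 edges.
F = 2 − V + E = 2 − 27 + 42 = 17.

17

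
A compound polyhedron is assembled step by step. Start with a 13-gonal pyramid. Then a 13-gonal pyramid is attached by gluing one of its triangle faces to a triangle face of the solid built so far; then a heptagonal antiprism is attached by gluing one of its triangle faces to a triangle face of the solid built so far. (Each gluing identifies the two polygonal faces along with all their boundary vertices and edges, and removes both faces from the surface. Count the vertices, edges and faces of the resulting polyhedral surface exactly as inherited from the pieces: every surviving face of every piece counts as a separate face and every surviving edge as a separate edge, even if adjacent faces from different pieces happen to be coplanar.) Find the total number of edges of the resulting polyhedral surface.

A 13-gonal pyramid: V=14, E=26, F=14.
Attach a 13-gonal pyramid (V=14, E=26, F=14) along a 3-gon: merge 3 vertices and 3 edges, delete both glued faces → V=25, E=49, F=26.
Attach a heptagonal antiprism (V=14, E=28, F=16) along a 3-gon: merge 3 vertices and 3 edges, delete both glued faces → V=36, E=74, F=40.
Check: V − E + F = 36 − 74 + 40 = 2.

74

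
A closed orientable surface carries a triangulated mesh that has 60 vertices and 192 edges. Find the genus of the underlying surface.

Every face is a triangle and each edge borders two faces, so 3F = 2·192, giving F = 128.
χ = V − E + F = 60 − 192 + 128 = -4.
For a closed orientable surface χ = 2 − 2g, so g = (2 − (-4))/2 = 3.

3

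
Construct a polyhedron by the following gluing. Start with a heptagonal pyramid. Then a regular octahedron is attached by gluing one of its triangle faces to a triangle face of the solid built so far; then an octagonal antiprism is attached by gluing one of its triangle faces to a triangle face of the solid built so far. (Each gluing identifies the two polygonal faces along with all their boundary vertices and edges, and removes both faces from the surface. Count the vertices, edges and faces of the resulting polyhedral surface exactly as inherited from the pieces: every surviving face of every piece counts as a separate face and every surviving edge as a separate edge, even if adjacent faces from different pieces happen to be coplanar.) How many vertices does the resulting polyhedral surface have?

A heptagonal pyramid: V=8, E=14, F=8.
Attach a regular octahedron (V=6, E=12, F=8) along a 3-gon: merge 3 vertices and 3 edges, delete both glued faces → V=11, E=23, F=14.
Attach an octagonal antiprism (V=16, E=32, F=18) along a 3-gon: merge 3 vertices and 3 edges, delete both glued faces → V=24, E=52, F=30.
Check: V − E + F = 24 − 52 + 30 = 2.

24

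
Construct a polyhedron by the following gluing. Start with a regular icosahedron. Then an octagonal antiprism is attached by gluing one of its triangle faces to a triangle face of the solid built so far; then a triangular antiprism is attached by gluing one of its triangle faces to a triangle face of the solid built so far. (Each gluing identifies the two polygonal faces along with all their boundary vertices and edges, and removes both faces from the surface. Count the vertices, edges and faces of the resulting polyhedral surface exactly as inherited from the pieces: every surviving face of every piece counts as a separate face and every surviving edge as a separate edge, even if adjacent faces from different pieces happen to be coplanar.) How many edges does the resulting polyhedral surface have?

68

A regular icosahedron: V=12, E=30, F=20.
Attach an octagonal antiprism (V=16, E=32, F=18) along a 3-gon: merge 3 vertices and 3 edges, delete both glued faces → V=25, E=59, F=36.
Attach a triangular antiprism (V=6, E=12, F=8) along a 3-gon: merge 3 vertices and 3 edges, delete both glued faces → V=28, E=68, F=42.
Check: V − E + F = 28 − 68 + 42 = 2.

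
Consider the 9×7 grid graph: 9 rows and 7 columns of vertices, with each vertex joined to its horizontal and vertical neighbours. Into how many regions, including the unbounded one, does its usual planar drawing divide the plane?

The grid has V = 9·7 = 63 vertices and E = 9·6 + 7·8 = 110 edges.
F = 2 − V + E = 2 − 63 + 110 = 49.

49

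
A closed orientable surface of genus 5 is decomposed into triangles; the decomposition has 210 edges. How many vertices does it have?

χ = 2 − 2·5 = -8, and every face is a triangle so 3F = 2E.
F = 2E/3 = 140. Then V = -8 + E − F = -8 + 210 − 140 = 62.

62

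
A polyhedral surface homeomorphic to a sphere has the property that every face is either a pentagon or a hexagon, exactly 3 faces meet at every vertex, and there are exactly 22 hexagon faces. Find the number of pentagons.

12

Let x be the number of pentagons; then F = 22 + x.
Edge–face incidences: 2E = 6·22 + 5·x = 132 + 5x.
Every vertex has degree 3, so 3V = 2E.
Euler: V − E + F = 2 ⇒ (2E)/3 − E + (22 + x) = 2.
Multiply by 6: 2·(2E) − 3·(2E) + 6·(22 + x) = 12, i.e. 132 + 6x − (132 + 5x) = 12.
Collecting terms: x = 12.
Then 2E = 132 + 5·12 = 192, so E = 96, V = 2E/3 = 64, F = 22 + 12 = 34.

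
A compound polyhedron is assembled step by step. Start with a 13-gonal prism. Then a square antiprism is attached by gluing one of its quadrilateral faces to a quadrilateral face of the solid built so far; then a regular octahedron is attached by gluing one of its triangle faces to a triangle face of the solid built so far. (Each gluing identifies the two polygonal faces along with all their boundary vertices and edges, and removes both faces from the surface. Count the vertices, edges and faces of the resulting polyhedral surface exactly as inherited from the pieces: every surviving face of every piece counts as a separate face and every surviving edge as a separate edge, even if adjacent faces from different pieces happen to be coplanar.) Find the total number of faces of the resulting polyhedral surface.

A 13-gonal prism: V=26, E=39, F=15.
Attach a square antiprism (V=8, E=16, F=10) along a 4-gon: merge 4 vertices and 4 edges, delete both glued faces → V=30, E=51, F=23.
Attach a regular octahedron (V=6, E=12, F=8) along a 3-gon: merge 3 vertices and 3 edges, delete both glued faces → V=33, E=60, F=29.
Check: V − E + F = 33 − 60 + 29 = 2.

29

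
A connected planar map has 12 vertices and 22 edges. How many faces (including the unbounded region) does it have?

12

Euler's formula for a connected plane graph: V − E + F = 2, so F = 2 − 12 + 22 = 12.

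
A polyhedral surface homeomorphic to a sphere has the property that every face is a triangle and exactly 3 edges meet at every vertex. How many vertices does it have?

Each face has 3 edges and each edge borders two faces, so 2E = 3F.
Each vertex has degree 3, so 3V = 2E and hence V = 3F/3.
Euler: V − E + F = 2 ⇒ (3F/3) − (3F/2) + F = 2.
Multiply by 6: (6 − 9 + 6)F = 12, i.e. 3F = 12.
So F = 4, E = 3·4/2 = 6, V = 3·4/3 = 4.

4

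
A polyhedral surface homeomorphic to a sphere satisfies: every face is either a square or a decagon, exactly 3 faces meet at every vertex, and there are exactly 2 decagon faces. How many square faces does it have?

10

Let x be the number of squares; then F = 2 + x.
Edge–face incidences: 2E = 10·2 + 4·x = 20 + 4x.
Every vertex has degree 3, so 3V = 2E.
Euler: V − E + F = 2 ⇒ (2E)/3 − E + (2 + x) = 2.
Multiply by 6: 2·(2E) − 3·(2E) + 6·(2 + x) = 12, i.e. 12 + 6x − (20 + 4x) = 12.
Collecting terms: 2x − 8 = 12, so 2x = 20, so x = 10.
Then 2E = 20 + 4·10 = 60, so E = 30, V = 2E/3 = 20, F = 2 + 10 = 12.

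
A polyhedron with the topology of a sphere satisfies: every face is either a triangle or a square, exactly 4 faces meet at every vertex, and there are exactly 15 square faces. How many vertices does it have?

Let x be the number of triangles; then F = 15 + x.
Edge–face incidences: 2E = 4·15 + 3·x = 60 + 3x.
Every vertex has degree 4, so 4V = 2E.
Euler: V − E + F = 2 ⇒ (2E)/4 − E + (15 + x) = 2.
Multiply by 8: 2·(2E) − 4·(2E) + 8·(15 + x) = 16, i.e. 120 + 8x − 2·(60 + 3x) = 16.
Collecting terms: 2x = 16, so x = 8.
Then 2E = 60 + 3·8 = 84, so E = 42, V = 2E/4 = 21, F = 15 + 8 = 23.

21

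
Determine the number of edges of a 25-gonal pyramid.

50

A pyramid on an n-gon base has one n-gon and n triangles: V = 25 + 1 = 26, E = 2·25 = 50, F = 25 + 1 = 26.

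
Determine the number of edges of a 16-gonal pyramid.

32

A pyramid on an n-gon base has one n-gon and n triangles: V = 16 + 1 = 17, E = 2·16 = 32, F = 16 + 1 = 17.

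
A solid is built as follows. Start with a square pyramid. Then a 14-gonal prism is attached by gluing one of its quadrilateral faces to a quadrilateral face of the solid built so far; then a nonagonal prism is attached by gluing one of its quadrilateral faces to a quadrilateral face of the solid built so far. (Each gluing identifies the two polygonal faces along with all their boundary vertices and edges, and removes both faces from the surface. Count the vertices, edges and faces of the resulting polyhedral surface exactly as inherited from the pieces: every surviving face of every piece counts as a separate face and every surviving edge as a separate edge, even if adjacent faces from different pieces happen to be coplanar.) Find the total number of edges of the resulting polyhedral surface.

69

A square pyramid: V=5, E=8, F=5.
Attach a 14-gonal prism (V=28, E=42, F=16) along a 4-gon: merge 4 vertices and 4 edges, delete both glued faces → V=29, E=46, F=19.
Attach a nonagonal prism (V=18, E=27, F=11) along a 4-gon: merge 4 vertices and 4 edges, delete both glued faces → V=43, E=69, F=28.
Check: V − E + F = 43 − 69 + 28 = 2.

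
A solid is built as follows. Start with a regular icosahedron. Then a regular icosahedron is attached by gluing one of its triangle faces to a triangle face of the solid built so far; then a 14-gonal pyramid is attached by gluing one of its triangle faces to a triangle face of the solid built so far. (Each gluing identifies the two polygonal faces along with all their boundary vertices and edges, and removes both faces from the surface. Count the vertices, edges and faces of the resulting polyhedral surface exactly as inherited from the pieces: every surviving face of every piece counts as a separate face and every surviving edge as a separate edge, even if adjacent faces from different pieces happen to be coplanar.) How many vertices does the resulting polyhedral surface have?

A regular icosahedron: V=12, E=30, F=20.
Attach a regular icosahedron (V=12, E=30, F=20) along a 3-gon: merge 3 vertices and 3 edges, delete both glued faces → V=21, E=57, F=38.
Attach a 14-gonal pyramid (V=15, E=28, F=15) along a 3-gon: merge 3 vertices and 3 edges, delete both glued faces → V=33, E=82, F=51.
Check: V − E + F = 33 − 82 + 51 = 2.

33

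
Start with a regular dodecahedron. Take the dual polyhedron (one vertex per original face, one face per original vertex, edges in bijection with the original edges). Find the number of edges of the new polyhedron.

30

The base solid has V = 20, E = 30, F = 12.
The dual swaps V and F and preserves E: V′ = F = 12, E′ = E = 30, F′ = V = 20.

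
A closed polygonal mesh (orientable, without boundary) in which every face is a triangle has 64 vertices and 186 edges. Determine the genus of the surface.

0

Every face is a triangle and each edge borders two faces, so 3F = 2·186, giving F = 124.
χ = V − E + F = 64 − 186 + 124 = 2.
For a closed orientable surface χ = 2 − 2g, so g = (2 − (2))/2 = 0.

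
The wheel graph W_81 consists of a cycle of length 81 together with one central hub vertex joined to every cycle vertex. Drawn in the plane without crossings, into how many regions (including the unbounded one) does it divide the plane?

82

W_81 has V = 81 + 1 = 82 vertices and E = 2·81 = 162 edges.
By Euler's formula F = 2 − V + E = 2 − 82 + 162 = 82.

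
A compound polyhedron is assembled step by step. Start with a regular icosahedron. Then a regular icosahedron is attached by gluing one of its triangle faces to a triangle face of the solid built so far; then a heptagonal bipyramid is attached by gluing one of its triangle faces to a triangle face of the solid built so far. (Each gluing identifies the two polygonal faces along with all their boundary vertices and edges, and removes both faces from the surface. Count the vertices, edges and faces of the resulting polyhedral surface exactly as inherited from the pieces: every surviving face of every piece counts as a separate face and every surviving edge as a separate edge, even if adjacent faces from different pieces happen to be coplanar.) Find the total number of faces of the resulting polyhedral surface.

50

A regular icosahedron: V=12, E=30, F=20.
Attach a regular icosahedron (V=12, E=30, F=20) along a 3-gon: merge 3 vertices and 3 edges, delete both glued faces → V=21, E=57, F=38.
Attach a heptagonal bipyramid (V=9, E=21, F=14) along a 3-gon: merge 3 vertices and 3 edges, delete both glued faces → V=27, E=75, F=50.
Check: V − E + F = 27 − 75 + 50 = 2.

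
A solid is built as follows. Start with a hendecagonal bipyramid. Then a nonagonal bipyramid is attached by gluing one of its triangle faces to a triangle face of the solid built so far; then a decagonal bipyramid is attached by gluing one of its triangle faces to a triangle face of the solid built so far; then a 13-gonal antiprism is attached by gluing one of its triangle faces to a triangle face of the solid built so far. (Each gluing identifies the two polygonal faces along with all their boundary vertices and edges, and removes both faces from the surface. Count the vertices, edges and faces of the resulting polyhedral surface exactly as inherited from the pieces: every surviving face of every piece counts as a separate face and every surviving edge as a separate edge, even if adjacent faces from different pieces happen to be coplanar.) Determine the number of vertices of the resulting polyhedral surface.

53

A hendecagonal bipyramid: V=13, E=33, F=22.
Attach a nonagonal bipyramid (V=11, E=27, F=18) along a 3-gon: merge 3 vertices and 3 edges, delete both glued faces → V=21, E=57, F=38.
Attach a decagonal bipyramid (V=12, E=30, F=20) along a 3-gon: merge 3 vertices and 3 edges, delete both glued faces → V=30, E=84, F=56.
Attach a 13-gonal antiprism (V=26, E=52, F=28) along a 3-gon: merge 3 vertices and 3 edges, delete both glued faces → V=53, E=133, F=82.
Check: V − E + F = 53 − 133 + 82 = 2.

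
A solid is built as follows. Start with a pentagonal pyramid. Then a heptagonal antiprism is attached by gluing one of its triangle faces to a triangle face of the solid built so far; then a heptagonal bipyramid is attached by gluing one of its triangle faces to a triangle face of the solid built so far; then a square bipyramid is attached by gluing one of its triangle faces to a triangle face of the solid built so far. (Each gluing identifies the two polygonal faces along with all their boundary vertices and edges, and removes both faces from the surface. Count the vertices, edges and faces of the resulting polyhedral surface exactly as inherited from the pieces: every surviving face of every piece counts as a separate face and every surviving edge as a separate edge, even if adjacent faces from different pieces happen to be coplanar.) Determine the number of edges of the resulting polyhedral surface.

62

A pentagonal pyramid: V=6, E=10, F=6.
Attach a heptagonal antiprism (V=14, E=28, F=16) along a 3-gon: merge 3 vertices and 3 edges, delete both glued faces → V=17, E=35, F=20.
Attach a heptagonal bipyramid (V=9, E=21, F=14) along a 3-gon: merge 3 vertices and 3 edges, delete both glued faces → V=23, E=53, F=32.
Attach a square bipyramid (V=6, E=12, F=8) along a 3-gon: merge 3 vertices and 3 edges, delete both glued faces → V=26, E=62, F=38.
Check: V − E + F = 26 − 62 + 38 = 2.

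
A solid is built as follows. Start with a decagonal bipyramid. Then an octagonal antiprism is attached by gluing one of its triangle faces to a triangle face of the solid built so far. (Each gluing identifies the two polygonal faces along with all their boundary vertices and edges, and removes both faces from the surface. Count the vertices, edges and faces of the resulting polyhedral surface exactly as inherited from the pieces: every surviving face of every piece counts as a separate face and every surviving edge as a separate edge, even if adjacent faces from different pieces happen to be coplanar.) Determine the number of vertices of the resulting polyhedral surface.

25

A decagonal bipyramid: V=12, E=30, F=20.
Attach an octagonal antiprism (V=16, E=32, F=18) along a 3-gon: merge 3 vertices and 3 edges, delete both glued faces → V=25, E=59, F=36.
Check: V − E + F = 25 − 59 + 36 = 2.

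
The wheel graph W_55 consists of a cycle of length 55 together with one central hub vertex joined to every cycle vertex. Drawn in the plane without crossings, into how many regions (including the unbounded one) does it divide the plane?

56

W_55 has V = 55 + 1 = 56 vertices and E = 2·55 = 110 edges.
By Euler's formula F = 2 − V + E = 2 − 56 + 110 = 56.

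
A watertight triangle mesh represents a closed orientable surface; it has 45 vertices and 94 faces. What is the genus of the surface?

2

Every face is a triangle, so 2E = 3·94 = 282, giving E = 141.
χ = V − E + F = 45 − 141 + 94 = -2.
For a closed orientable surface χ = 2 − 2g, so g = (2 − (-2))/2 = 2.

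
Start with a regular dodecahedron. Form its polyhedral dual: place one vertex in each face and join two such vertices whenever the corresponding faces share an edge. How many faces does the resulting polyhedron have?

20

The base solid has V = 20, E = 30, F = 12.
The dual swaps V and F and preserves E: V′ = F = 12, E′ = E = 30, F′ = V = 20.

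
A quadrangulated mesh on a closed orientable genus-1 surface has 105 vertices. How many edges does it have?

210

χ = 2 − 2·1 = 0, and every face is a square so 4F = 2E.
V − E + F = 0 with E = 4F/2 gives 105 − (4/2 − 1)·F = 0, so F = 105 and E = 210.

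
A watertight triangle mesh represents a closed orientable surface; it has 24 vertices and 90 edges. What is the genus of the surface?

4

Every face is a triangle and each edge borders two faces, so 3F = 2·90, giving F = 60.
χ = V − E + F = 24 − 90 + 60 = -6.
For a closed orientable surface χ = 2 − 2g, so g = (2 − (-6))/2 = 4.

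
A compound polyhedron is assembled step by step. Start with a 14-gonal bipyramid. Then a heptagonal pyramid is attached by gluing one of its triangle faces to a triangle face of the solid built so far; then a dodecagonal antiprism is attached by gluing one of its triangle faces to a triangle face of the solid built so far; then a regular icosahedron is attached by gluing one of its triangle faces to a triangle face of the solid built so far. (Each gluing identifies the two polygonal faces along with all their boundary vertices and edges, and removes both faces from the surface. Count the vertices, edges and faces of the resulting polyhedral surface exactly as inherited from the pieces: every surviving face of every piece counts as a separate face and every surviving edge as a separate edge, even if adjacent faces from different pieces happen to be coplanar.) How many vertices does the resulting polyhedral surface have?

51

A 14-gonal bipyramid: V=16, E=42, F=28.
Attach a heptagonal pyramid (V=8, E=14, F=8) along a 3-gon: merge 3 vertices and 3 edges, delete both glued faces → V=21, E=53, F=34.
Attach a dodecagonal antiprism (V=24, E=48, F=26) along a 3-gon: merge 3 vertices and 3 edges, delete both glued faces → V=42, E=98, F=58.
Attach a regular icosahedron (V=12, E=30, F=20) along a 3-gon: merge 3 vertices and 3 edges, delete both glued faces → V=51, E=125, F=76.
Check: V − E + F = 51 − 125 + 76 = 2.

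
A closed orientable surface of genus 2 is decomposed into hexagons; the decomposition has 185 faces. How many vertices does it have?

χ = 2 − 2·2 = -2, and every face is a hexagon so 6F = 2E.
E = 6·185/2 = 555. Then V = -2 + E − F = -2 + 555 − 185 = 368.

368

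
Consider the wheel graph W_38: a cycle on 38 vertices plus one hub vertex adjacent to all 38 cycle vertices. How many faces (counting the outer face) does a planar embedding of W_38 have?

39

W_38 has V = 38 + 1 = 39 vertices and E = 2·38 = 76 edges.
By Euler's formula F = 2 − V + E = 2 − 39 + 76 = 39.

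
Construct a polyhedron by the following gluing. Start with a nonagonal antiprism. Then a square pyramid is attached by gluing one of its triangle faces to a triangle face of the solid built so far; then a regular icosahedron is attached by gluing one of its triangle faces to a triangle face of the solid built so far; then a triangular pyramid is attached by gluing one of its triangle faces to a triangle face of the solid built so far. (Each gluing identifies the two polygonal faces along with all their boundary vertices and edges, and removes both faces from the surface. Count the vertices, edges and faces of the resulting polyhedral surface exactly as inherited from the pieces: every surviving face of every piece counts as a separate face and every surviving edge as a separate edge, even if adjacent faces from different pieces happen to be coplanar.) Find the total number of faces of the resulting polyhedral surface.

A nonagonal antiprism: V=18, E=36, F=20.
Attach a square pyramid (V=5, E=8, F=5) along a 3-gon: merge 3 vertices and 3 edges, delete both glued faces → V=20, E=41, F=23.
Attach a regular icosahedron (V=12, E=30, F=20) along a 3-gon: merge 3 vertices and 3 edges, delete both glued faces → V=29, E=68, F=41.
Attach a triangular pyramid (V=4, E=6, F=4) along a 3-gon: merge 3 vertices and 3 edges, delete both glued faces → V=30, E=71, F=43.
Check: V − E + F = 30 − 71 + 43 = 2.

43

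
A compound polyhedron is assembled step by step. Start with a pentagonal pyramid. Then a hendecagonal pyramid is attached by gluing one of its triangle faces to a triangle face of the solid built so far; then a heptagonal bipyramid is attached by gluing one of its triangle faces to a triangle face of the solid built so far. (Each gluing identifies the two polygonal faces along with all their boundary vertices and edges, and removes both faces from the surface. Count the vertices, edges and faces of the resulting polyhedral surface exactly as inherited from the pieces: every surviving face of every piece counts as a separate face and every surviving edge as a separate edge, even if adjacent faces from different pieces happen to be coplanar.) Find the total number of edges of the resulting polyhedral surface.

47

A pentagonal pyramid: V=6, E=10, F=6.
Attach a hendecagonal pyramid (V=12, E=22, F=12) along a 3-gon: merge 3 vertices and 3 edges, delete both glued faces → V=15, E=29, F=16.
Attach a heptagonal bipyramid (V=9, E=21, F=14) along a 3-gon: merge 3 vertices and 3 edges, delete both glued faces → V=21, E=47, F=28.
Check: V − E + F = 21 − 47 + 28 = 2.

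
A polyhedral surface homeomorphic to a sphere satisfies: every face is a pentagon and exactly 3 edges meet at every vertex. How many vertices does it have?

Each face has 5 edges and each edge borders two faces, so 2E = 5F.
Each vertex has degree 3, so 3V = 2E and hence V = 5F/3.
Euler: V − E + F = 2 ⇒ (5F/3) − (5F/2) + F = 2.
Multiply by 6: (10 − 15 + 6)F = 12, i.e. 1F = 12.
So F = 12, E = 5·12/2 = 30, V = 5·12/3 = 20.

20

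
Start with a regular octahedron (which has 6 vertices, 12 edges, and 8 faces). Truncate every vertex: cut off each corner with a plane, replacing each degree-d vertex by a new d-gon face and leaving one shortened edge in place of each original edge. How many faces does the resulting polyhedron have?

Truncation replaces each original edge-end by a new vertex, so V′ = 2E = 24.
Each original edge survives, and each old vertex of degree d contributes d new edges; summing degrees gives Σd = 2E, so E′ = E + 2E = 3E = 36.
Each original face survives and each original vertex becomes one new face: F′ = F + V = 14.

14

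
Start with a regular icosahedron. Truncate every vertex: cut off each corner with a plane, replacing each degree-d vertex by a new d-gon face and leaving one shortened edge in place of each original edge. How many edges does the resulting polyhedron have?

The base solid has V = 12, E = 30, F = 20.
Truncation replaces each original edge-end by a new vertex, so V′ = 2E = 60.
Each original edge survives, and each old vertex of degree d contributes d new edges; summing degrees gives Σd = 2E, so E′ = E + 2E = 3E = 90.
Each original face survives and each original vertex becomes one new face: F′ = F + V = 32.

90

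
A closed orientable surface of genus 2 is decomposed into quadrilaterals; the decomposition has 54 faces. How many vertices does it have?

χ = 2 − 2·2 = -2, and every face is a square so 4F = 2E.
E = 4·54/2 = 108. Then V = -2 + E − F = -2 + 108 − 54 = 52.

52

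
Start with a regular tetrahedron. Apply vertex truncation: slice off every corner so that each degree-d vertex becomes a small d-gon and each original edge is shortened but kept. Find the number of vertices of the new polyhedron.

The base solid has V = 4, E = 6, F = 4.
Truncation replaces each original edge-end by a new vertex, so V′ = 2E = 12.
Each original edge survives, and each old vertex of degree d contributes d new edges; summing degrees gives Σd = 2E, so E′ = E + 2E = 3E = 18.
Each original face survives and each original vertex becomes one new face: F′ = F + V = 8.

12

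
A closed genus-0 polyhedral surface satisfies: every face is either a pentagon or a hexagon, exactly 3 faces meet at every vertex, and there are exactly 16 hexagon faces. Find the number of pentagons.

Let x be the number of pentagons; then F = 16 + x.
Edge–face incidences: 2E = 6·16 + 5·x = 96 + 5x.
Every vertex has degree 3, so 3V = 2E.
Euler: V − E + F = 2 ⇒ (2E)/3 − E + (16 + x) = 2.
Multiply by 6: 2·(2E) − 3·(2E) + 6·(16 + x) = 12, i.e. 96 + 6x − (96 + 5x) = 12.
Collecting terms: x = 12.
Then 2E = 96 + 5·12 = 156, so E = 78, V = 2E/3 = 52, F = 16 + 12 = 28.

12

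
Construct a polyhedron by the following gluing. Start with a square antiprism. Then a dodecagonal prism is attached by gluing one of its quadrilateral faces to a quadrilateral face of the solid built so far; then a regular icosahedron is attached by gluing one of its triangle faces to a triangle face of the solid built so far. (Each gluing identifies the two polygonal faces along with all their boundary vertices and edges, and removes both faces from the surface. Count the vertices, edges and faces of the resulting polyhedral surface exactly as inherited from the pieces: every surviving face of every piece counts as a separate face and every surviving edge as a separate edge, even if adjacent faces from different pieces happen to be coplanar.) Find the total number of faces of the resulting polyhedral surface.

A square antiprism: V=8, E=16, F=10.
Attach a dodecagonal prism (V=24, E=36, F=14) along a 4-gon: merge 4 vertices and 4 edges, delete both glued faces → V=28, E=48, F=22.
Attach a regular icosahedron (V=12, E=30, F=20) along a 3-gon: merge 3 vertices and 3 edges, delete both glued faces → V=37, E=75, F=40.
Check: V − E + F = 37 − 75 + 40 = 2.

40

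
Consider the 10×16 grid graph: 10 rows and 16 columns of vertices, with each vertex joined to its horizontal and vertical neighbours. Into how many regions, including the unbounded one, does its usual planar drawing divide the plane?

136

The grid has V = 10·16 = 160 vertices and E = 10·15 + 16·9 = 294 edges.
F = 2 − V + E = 2 − 160 + 294 = 136.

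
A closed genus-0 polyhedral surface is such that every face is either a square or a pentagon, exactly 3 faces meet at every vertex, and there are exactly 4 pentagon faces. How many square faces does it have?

4

Let x be the number of squares; then F = 4 + x.
Edge–face incidences: 2E = 5·4 + 4·x = 20 + 4x.
Every vertex has degree 3, so 3V = 2E.
Euler: V − E + F = 2 ⇒ (2E)/3 − E + (4 + x) = 2.
Multiply by 6: 2·(2E) − 3·(2E) + 6·(4 + x) = 12, i.e. 24 + 6x − (20 + 4x) = 12.
Collecting terms: 2x + 4 = 12, so 2x = 8, so x = 4.
Then 2E = 20 + 4·4 = 36, so E = 18, V = 2E/3 = 12, F = 4 + 4 = 8.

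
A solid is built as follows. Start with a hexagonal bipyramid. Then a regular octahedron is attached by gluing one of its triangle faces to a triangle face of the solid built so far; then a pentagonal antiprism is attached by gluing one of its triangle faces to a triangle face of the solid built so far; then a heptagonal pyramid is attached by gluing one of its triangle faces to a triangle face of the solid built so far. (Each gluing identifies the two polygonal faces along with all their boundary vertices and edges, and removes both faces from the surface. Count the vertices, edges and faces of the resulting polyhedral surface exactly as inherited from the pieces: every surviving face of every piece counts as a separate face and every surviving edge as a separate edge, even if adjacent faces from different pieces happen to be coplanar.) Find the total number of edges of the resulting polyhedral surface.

55

A hexagonal bipyramid: V=8, E=18, F=12.
Attach a regular octahedron (V=6, E=12, F=8) along a 3-gon: merge 3 vertices and 3 edges, delete both glued faces → V=11, E=27, F=18.
Attach a pentagonal antiprism (V=10, E=20, F=12) along a 3-gon: merge 3 vertices and 3 edges, delete both glued faces → V=18, E=44, F=28.
Attach a heptagonal pyramid (V=8, E=14, F=8) along a 3-gon: merge 3 vertices and 3 edges, delete both glued faces → V=23, E=55, F=34.
Check: V − E + F = 23 − 55 + 34 = 2.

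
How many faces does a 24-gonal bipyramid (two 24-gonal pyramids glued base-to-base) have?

A bipyramid over an n-gon has 2n triangular faces and n + 2 vertices: V = 24 + 2 = 26, E = 3·24 = 72, F = 2·24 = 48.
Check: V − E + F = 26 − 72 + 48 = 2.

48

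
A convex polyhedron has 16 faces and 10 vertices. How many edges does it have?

Here V − E + F = 2.
E = V + F − (2) = 10 + 16 − (2) = 24.

24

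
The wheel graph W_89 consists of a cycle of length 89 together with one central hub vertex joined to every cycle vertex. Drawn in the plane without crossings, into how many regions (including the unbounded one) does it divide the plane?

W_89 has V = 89 + 1 = 90 vertices and E = 2·89 = 178 edges.
By Euler's formula F = 2 − V + E = 2 − 90 + 178 = 90.

90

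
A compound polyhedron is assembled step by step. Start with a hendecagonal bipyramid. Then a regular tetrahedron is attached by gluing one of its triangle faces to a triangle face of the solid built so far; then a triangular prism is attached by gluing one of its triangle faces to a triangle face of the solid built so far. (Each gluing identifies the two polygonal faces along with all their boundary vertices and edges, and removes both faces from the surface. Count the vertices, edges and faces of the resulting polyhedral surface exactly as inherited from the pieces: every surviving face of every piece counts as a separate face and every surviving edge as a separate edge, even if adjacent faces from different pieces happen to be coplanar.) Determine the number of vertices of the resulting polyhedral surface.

A hendecagonal bipyramid: V=13, E=33, F=22.
Attach a regular tetrahedron (V=4, E=6, F=4) along a 3-gon: merge 3 vertices and 3 edges, delete both glued faces → V=14, E=36, F=24.
Attach a triangular prism (V=6, E=9, F=5) along a 3-gon: merge 3 vertices and 3 edges, delete both glued faces → V=17, E=42, F=27.
Check: V − E + F = 17 − 42 + 27 = 2.

17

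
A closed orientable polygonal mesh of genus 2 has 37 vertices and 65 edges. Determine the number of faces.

For a closed orientable surface of genus 2, χ = 2 − 2·2 = -2.
F = -2 − V + E = -2 − 37 + 65 = 26.

26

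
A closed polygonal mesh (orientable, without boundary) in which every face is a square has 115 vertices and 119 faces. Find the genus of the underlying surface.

3

Every face is a square, so 2E = 4·119 = 476, giving E = 238.
χ = V − E + F = 115 − 238 + 119 = -4.
For a closed orientable surface χ = 2 − 2g, so g = (2 − (-4))/2 = 3.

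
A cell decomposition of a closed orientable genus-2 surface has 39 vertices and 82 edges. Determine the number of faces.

For a closed orientable surface of genus 2, χ = 2 − 2·2 = -2.
F = -2 − V + E = -2 − 39 + 82 = 41.

41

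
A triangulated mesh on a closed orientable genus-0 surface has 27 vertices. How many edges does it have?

75

χ = 2 − 2·0 = 2, and every face is a triangle so 3F = 2E.
V − E + F = 2 with E = 3F/2 gives 27 − (3/2 − 1)·F = 2, so F = 50 and E = 75.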